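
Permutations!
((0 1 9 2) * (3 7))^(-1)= [2, 0, 9, 7, 4, 5, 6, 3, 8, 1]= (0 2 9 1)(3 7)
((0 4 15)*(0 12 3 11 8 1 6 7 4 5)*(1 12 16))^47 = (0 5)(1 16 15 4 7 6)(3 12 8 11) = [5, 16, 2, 12, 7, 0, 1, 6, 11, 9, 10, 3, 8, 13, 14, 4, 15]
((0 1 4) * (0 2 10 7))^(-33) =(0 2)(1 10)(4 7) =[2, 10, 0, 3, 7, 5, 6, 4, 8, 9, 1]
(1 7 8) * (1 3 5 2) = (1 7 8 3 5 2) = [0, 7, 1, 5, 4, 2, 6, 8, 3]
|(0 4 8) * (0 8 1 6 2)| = |(8)(0 4 1 6 2)| = 5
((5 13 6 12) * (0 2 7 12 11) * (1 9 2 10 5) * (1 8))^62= (0 5 6)(1 2 12)(7 8 9)(10 13 11)= [5, 2, 12, 3, 4, 6, 0, 8, 9, 7, 13, 10, 1, 11]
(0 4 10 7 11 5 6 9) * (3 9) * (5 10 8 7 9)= (0 4 8 7 11 10 9)(3 5 6)= [4, 1, 2, 5, 8, 6, 3, 11, 7, 0, 9, 10]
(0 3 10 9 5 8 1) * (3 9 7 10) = (0 9 5 8 1)(7 10) = [9, 0, 2, 3, 4, 8, 6, 10, 1, 5, 7]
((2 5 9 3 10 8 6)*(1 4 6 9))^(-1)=(1 5 2 6 4)(3 9 8 10)=[0, 5, 6, 9, 1, 2, 4, 7, 10, 8, 3]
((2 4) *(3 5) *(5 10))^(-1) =(2 4)(3 5 10) =[0, 1, 4, 5, 2, 10, 6, 7, 8, 9, 3]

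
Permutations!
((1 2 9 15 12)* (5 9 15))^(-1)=[0, 12, 1, 3, 4, 9, 6, 7, 8, 5, 10, 11, 15, 13, 14, 2]=(1 12 15 2)(5 9)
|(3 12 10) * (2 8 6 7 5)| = |(2 8 6 7 5)(3 12 10)| = 15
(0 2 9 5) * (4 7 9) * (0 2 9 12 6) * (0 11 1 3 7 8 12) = [9, 3, 4, 7, 8, 2, 11, 0, 12, 5, 10, 1, 6] = (0 9 5 2 4 8 12 6 11 1 3 7)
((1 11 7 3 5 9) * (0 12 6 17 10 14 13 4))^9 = (0 12 6 17 10 14 13 4)(1 3)(5 11)(7 9) = [12, 3, 2, 1, 0, 11, 17, 9, 8, 7, 14, 5, 6, 4, 13, 15, 16, 10]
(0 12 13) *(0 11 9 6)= (0 12 13 11 9 6)= [12, 1, 2, 3, 4, 5, 0, 7, 8, 6, 10, 9, 13, 11]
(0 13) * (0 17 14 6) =(0 13 17 14 6) =[13, 1, 2, 3, 4, 5, 0, 7, 8, 9, 10, 11, 12, 17, 6, 15, 16, 14]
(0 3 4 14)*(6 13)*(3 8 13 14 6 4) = (0 8 13 4 6 14) = [8, 1, 2, 3, 6, 5, 14, 7, 13, 9, 10, 11, 12, 4, 0]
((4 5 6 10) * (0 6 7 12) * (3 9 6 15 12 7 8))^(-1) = [12, 1, 2, 8, 10, 4, 9, 7, 5, 3, 6, 11, 15, 13, 14, 0] = (0 12 15)(3 8 5 4 10 6 9)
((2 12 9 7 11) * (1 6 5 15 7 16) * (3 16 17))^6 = (1 2)(3 7)(5 9)(6 12)(11 16)(15 17) = [0, 2, 1, 7, 4, 9, 12, 3, 8, 5, 10, 16, 6, 13, 14, 17, 11, 15]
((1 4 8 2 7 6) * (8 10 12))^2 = [0, 10, 6, 3, 12, 5, 4, 1, 7, 9, 8, 11, 2] = (1 10 8 7)(2 6 4 12)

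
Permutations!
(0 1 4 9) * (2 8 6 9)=(0 1 4 2 8 6 9)=[1, 4, 8, 3, 2, 5, 9, 7, 6, 0]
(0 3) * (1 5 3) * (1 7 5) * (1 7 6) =(0 6 1 7 5 3) =[6, 7, 2, 0, 4, 3, 1, 5]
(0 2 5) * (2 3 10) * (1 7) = (0 3 10 2 5)(1 7) = [3, 7, 5, 10, 4, 0, 6, 1, 8, 9, 2]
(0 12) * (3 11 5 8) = [12, 1, 2, 11, 4, 8, 6, 7, 3, 9, 10, 5, 0] = (0 12)(3 11 5 8)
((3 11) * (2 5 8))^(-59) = (2 5 8)(3 11) = [0, 1, 5, 11, 4, 8, 6, 7, 2, 9, 10, 3]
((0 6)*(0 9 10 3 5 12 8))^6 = (0 12 3 9)(5 10 6 8) = [12, 1, 2, 9, 4, 10, 8, 7, 5, 0, 6, 11, 3]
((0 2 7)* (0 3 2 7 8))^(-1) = [8, 1, 3, 7, 4, 5, 6, 0, 2] = (0 8 2 3 7)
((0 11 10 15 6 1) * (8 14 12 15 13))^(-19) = (0 11 10 13 8 14 12 15 6 1) = [11, 0, 2, 3, 4, 5, 1, 7, 14, 9, 13, 10, 15, 8, 12, 6]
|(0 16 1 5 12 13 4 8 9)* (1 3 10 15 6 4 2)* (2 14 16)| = |(0 2 1 5 12 13 14 16 3 10 15 6 4 8 9)| = 15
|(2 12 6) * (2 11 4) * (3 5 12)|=7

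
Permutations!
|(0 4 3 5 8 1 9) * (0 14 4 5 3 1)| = 12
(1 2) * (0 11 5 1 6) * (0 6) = [11, 2, 0, 3, 4, 1, 6, 7, 8, 9, 10, 5] = (0 11 5 1 2)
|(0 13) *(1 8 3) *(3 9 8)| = |(0 13)(1 3)(8 9)| = 2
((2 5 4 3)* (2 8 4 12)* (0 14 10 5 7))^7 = (14)(3 8 4) = [0, 1, 2, 8, 3, 5, 6, 7, 4, 9, 10, 11, 12, 13, 14]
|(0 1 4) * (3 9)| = 6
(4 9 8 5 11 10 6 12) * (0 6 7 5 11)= [6, 1, 2, 3, 9, 0, 12, 5, 11, 8, 7, 10, 4]= (0 6 12 4 9 8 11 10 7 5)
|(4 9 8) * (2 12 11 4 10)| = 7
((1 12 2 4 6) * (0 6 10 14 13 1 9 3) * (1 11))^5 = (0 6 9 3)(1 14 2 11 10 12 13 4) = [6, 14, 11, 0, 1, 5, 9, 7, 8, 3, 12, 10, 13, 4, 2]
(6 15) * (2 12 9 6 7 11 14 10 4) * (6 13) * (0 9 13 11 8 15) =[9, 1, 12, 3, 2, 5, 0, 8, 15, 11, 4, 14, 13, 6, 10, 7] =(0 9 11 14 10 4 2 12 13 6)(7 8 15)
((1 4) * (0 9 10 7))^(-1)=[7, 4, 2, 3, 1, 5, 6, 10, 8, 0, 9]=(0 7 10 9)(1 4)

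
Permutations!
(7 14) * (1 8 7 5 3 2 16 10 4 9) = (1 8 7 14 5 3 2 16 10 4 9) = [0, 8, 16, 2, 9, 3, 6, 14, 7, 1, 4, 11, 12, 13, 5, 15, 10]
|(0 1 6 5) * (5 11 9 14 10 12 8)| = |(0 1 6 11 9 14 10 12 8 5)| = 10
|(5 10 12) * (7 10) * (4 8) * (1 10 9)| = 6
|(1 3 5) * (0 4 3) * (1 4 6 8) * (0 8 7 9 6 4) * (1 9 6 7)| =|(0 4 3 5)(1 8 9 7 6)| =20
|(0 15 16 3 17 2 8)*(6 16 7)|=9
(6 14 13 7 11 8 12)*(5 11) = (5 11 8 12 6 14 13 7) = [0, 1, 2, 3, 4, 11, 14, 5, 12, 9, 10, 8, 6, 7, 13]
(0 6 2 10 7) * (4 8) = (0 6 2 10 7)(4 8) = [6, 1, 10, 3, 8, 5, 2, 0, 4, 9, 7]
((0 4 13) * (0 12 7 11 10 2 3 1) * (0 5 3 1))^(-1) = [3, 2, 10, 5, 0, 1, 6, 12, 8, 9, 11, 7, 13, 4] = (0 3 5 1 2 10 11 7 12 13 4)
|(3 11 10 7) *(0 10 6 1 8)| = 8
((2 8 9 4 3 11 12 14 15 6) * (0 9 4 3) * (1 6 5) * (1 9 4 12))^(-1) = (0 4)(1 11 3 9 5 15 14 12 8 2 6) = [4, 11, 6, 9, 0, 15, 1, 7, 2, 5, 10, 3, 8, 13, 12, 14]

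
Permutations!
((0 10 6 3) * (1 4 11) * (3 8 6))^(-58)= (0 3 10)(1 11 4)= [3, 11, 2, 10, 1, 5, 6, 7, 8, 9, 0, 4]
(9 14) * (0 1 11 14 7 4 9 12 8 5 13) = (0 1 11 14 12 8 5 13)(4 9 7) = [1, 11, 2, 3, 9, 13, 6, 4, 5, 7, 10, 14, 8, 0, 12]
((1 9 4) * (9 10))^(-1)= (1 4 9 10)= [0, 4, 2, 3, 9, 5, 6, 7, 8, 10, 1]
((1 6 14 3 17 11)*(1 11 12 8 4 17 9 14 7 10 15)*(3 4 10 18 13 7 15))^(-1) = (1 15 6)(3 10 8 12 17 4 14 9)(7 13 18) = [0, 15, 2, 10, 14, 5, 1, 13, 12, 3, 8, 11, 17, 18, 9, 6, 16, 4, 7]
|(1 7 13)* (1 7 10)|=|(1 10)(7 13)|=2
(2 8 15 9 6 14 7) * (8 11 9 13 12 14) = (2 11 9 6 8 15 13 12 14 7) = [0, 1, 11, 3, 4, 5, 8, 2, 15, 6, 10, 9, 14, 12, 7, 13]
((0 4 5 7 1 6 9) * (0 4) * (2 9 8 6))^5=(1 7 5 4 9 2)(6 8)=[0, 7, 1, 3, 9, 4, 8, 5, 6, 2]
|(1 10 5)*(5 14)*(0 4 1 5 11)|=|(0 4 1 10 14 11)|=6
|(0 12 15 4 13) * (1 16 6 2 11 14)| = |(0 12 15 4 13)(1 16 6 2 11 14)| = 30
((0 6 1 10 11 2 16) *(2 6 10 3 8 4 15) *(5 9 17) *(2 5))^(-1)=(0 16 2 17 9 5 15 4 8 3 1 6 11 10)=[16, 6, 17, 1, 8, 15, 11, 7, 3, 5, 0, 10, 12, 13, 14, 4, 2, 9]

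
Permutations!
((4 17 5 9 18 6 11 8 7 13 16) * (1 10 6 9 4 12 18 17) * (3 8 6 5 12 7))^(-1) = (1 4 5 10)(3 8)(6 11)(7 16 13)(9 18 12 17) = [0, 4, 2, 8, 5, 10, 11, 16, 3, 18, 1, 6, 17, 7, 14, 15, 13, 9, 12]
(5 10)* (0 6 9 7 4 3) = (0 6 9 7 4 3)(5 10) = [6, 1, 2, 0, 3, 10, 9, 4, 8, 7, 5]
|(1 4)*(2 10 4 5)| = |(1 5 2 10 4)| = 5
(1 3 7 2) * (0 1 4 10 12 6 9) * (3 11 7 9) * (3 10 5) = (0 1 11 7 2 4 5 3 9)(6 10 12) = [1, 11, 4, 9, 5, 3, 10, 2, 8, 0, 12, 7, 6]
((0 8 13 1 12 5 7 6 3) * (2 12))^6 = (0 5 13 6 2)(1 3 12 8 7) = [5, 3, 0, 12, 4, 13, 2, 1, 7, 9, 10, 11, 8, 6]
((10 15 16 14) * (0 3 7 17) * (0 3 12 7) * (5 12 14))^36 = (0 12 10 17 16)(3 5 14 7 15) = [12, 1, 2, 5, 4, 14, 6, 15, 8, 9, 17, 11, 10, 13, 7, 3, 0, 16]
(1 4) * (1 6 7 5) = [0, 4, 2, 3, 6, 1, 7, 5] = (1 4 6 7 5)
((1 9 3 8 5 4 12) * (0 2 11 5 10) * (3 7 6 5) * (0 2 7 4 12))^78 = (0 9 12 6)(1 5 7 4)(2 8 11 10 3) = [9, 5, 8, 2, 1, 7, 0, 4, 11, 12, 3, 10, 6]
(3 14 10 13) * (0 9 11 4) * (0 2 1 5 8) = [9, 5, 1, 14, 2, 8, 6, 7, 0, 11, 13, 4, 12, 3, 10] = (0 9 11 4 2 1 5 8)(3 14 10 13)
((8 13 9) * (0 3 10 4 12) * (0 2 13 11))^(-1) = (0 11 8 9 13 2 12 4 10 3) = [11, 1, 12, 0, 10, 5, 6, 7, 9, 13, 3, 8, 4, 2]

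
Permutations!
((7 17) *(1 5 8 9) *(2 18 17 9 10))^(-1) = (1 9 7 17 18 2 10 8 5) = [0, 9, 10, 3, 4, 1, 6, 17, 5, 7, 8, 11, 12, 13, 14, 15, 16, 18, 2]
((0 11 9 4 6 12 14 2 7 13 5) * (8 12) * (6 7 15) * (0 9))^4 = (2 12 6)(4 9 5 13 7)(8 15 14) = [0, 1, 12, 3, 9, 13, 2, 4, 15, 5, 10, 11, 6, 7, 8, 14]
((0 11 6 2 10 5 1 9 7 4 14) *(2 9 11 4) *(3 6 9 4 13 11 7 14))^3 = (0 9 13 14 11)(1 10 7 5 2) = [9, 10, 1, 3, 4, 2, 6, 5, 8, 13, 7, 0, 12, 14, 11]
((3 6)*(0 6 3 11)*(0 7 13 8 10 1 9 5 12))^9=(0 5 1 8 7 6 12 9 10 13 11)=[5, 8, 2, 3, 4, 1, 12, 6, 7, 10, 13, 0, 9, 11]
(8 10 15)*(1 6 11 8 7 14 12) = [0, 6, 2, 3, 4, 5, 11, 14, 10, 9, 15, 8, 1, 13, 12, 7] = (1 6 11 8 10 15 7 14 12)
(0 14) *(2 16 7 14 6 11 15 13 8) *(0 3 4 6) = (2 16 7 14 3 4 6 11 15 13 8) = [0, 1, 16, 4, 6, 5, 11, 14, 2, 9, 10, 15, 12, 8, 3, 13, 7]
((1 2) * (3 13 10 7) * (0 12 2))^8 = (13) = [0, 1, 2, 3, 4, 5, 6, 7, 8, 9, 10, 11, 12, 13]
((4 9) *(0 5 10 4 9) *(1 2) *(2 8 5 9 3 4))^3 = [4, 10, 5, 9, 3, 1, 6, 7, 2, 0, 8] = (0 4 3 9)(1 10 8 2 5)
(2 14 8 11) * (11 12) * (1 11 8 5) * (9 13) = [0, 11, 14, 3, 4, 1, 6, 7, 12, 13, 10, 2, 8, 9, 5] = (1 11 2 14 5)(8 12)(9 13)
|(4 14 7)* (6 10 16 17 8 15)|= 6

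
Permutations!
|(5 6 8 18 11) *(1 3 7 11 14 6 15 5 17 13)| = 12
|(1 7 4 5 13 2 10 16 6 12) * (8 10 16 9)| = 9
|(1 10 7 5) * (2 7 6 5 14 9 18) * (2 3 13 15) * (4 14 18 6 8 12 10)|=6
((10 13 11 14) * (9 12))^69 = (9 12)(10 13 11 14) = [0, 1, 2, 3, 4, 5, 6, 7, 8, 12, 13, 14, 9, 11, 10]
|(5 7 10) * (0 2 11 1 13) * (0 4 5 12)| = 10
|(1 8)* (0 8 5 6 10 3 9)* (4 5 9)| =|(0 8 1 9)(3 4 5 6 10)| =20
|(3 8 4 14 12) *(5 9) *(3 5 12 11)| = 15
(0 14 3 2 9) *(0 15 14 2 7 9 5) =[2, 1, 5, 7, 4, 0, 6, 9, 8, 15, 10, 11, 12, 13, 3, 14] =(0 2 5)(3 7 9 15 14)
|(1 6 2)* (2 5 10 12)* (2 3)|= 7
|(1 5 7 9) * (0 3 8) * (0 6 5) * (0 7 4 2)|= |(0 3 8 6 5 4 2)(1 7 9)|= 21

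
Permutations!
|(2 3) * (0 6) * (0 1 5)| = 4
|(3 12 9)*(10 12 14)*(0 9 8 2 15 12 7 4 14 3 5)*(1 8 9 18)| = |(0 18 1 8 2 15 12 9 5)(4 14 10 7)| = 36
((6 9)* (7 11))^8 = [0, 1, 2, 3, 4, 5, 6, 7, 8, 9, 10, 11] = (11)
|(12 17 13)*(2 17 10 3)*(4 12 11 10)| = |(2 17 13 11 10 3)(4 12)| = 6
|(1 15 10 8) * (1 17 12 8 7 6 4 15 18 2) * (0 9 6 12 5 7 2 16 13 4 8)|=8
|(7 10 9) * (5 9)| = |(5 9 7 10)| = 4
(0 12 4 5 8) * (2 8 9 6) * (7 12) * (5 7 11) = [11, 1, 8, 3, 7, 9, 2, 12, 0, 6, 10, 5, 4] = (0 11 5 9 6 2 8)(4 7 12)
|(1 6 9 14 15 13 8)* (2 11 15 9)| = |(1 6 2 11 15 13 8)(9 14)| = 14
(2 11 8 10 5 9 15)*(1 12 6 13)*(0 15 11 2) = (0 15)(1 12 6 13)(5 9 11 8 10) = [15, 12, 2, 3, 4, 9, 13, 7, 10, 11, 5, 8, 6, 1, 14, 0]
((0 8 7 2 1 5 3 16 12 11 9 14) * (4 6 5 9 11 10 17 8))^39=(0 8 5 1 12)(2 16 14 17 6)(3 9 10 4 7)=[8, 12, 16, 9, 7, 1, 2, 3, 5, 10, 4, 11, 0, 13, 17, 15, 14, 6]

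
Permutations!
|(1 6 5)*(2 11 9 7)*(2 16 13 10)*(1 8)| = 28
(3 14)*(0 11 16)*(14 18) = (0 11 16)(3 18 14) = [11, 1, 2, 18, 4, 5, 6, 7, 8, 9, 10, 16, 12, 13, 3, 15, 0, 17, 14]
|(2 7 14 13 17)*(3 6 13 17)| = |(2 7 14 17)(3 6 13)| = 12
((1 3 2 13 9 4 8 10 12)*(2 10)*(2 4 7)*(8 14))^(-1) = (1 12 10 3)(2 7 9 13)(4 8 14) = [0, 12, 7, 1, 8, 5, 6, 9, 14, 13, 3, 11, 10, 2, 4]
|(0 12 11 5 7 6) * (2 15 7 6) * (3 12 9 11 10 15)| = |(0 9 11 5 6)(2 3 12 10 15 7)| = 30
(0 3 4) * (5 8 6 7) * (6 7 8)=(0 3 4)(5 6 8 7)=[3, 1, 2, 4, 0, 6, 8, 5, 7]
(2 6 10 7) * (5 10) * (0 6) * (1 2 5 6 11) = (0 11 1 2)(5 10 7) = [11, 2, 0, 3, 4, 10, 6, 5, 8, 9, 7, 1]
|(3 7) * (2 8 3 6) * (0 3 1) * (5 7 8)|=|(0 3 8 1)(2 5 7 6)|=4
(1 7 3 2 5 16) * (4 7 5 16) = (1 5 4 7 3 2 16) = [0, 5, 16, 2, 7, 4, 6, 3, 8, 9, 10, 11, 12, 13, 14, 15, 1]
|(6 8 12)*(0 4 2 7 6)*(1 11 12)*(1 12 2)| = 9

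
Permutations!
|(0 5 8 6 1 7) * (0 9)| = 7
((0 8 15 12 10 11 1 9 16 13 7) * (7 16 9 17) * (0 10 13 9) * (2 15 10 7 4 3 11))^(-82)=[9, 3, 10, 17, 1, 5, 6, 7, 0, 16, 8, 4, 15, 12, 14, 2, 13, 11]=(0 9 16 13 12 15 2 10 8)(1 3 17 11 4)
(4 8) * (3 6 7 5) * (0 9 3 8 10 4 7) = [9, 1, 2, 6, 10, 8, 0, 5, 7, 3, 4] = (0 9 3 6)(4 10)(5 8 7)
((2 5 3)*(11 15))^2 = (15)(2 3 5) = [0, 1, 3, 5, 4, 2, 6, 7, 8, 9, 10, 11, 12, 13, 14, 15]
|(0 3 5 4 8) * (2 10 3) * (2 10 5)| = |(0 10 3 2 5 4 8)| = 7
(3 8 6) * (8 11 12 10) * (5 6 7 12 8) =(3 11 8 7 12 10 5 6) =[0, 1, 2, 11, 4, 6, 3, 12, 7, 9, 5, 8, 10]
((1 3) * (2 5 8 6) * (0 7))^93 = (0 7)(1 3)(2 5 8 6) = [7, 3, 5, 1, 4, 8, 2, 0, 6]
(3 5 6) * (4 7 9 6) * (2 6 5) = [0, 1, 6, 2, 7, 4, 3, 9, 8, 5] = (2 6 3)(4 7 9 5)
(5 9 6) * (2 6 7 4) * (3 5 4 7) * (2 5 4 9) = (2 6 9 3 4 5) = [0, 1, 6, 4, 5, 2, 9, 7, 8, 3]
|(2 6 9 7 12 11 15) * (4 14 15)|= |(2 6 9 7 12 11 4 14 15)|= 9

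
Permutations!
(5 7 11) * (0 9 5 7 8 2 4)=(0 9 5 8 2 4)(7 11)=[9, 1, 4, 3, 0, 8, 6, 11, 2, 5, 10, 7]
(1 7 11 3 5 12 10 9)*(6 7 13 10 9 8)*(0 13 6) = [13, 6, 2, 5, 4, 12, 7, 11, 0, 1, 8, 3, 9, 10] = (0 13 10 8)(1 6 7 11 3 5 12 9)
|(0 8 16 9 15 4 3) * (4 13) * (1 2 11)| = 24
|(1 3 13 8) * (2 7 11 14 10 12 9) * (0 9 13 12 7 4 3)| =|(0 9 2 4 3 12 13 8 1)(7 11 14 10)| =36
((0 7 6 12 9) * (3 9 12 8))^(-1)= [9, 1, 2, 8, 4, 5, 7, 0, 6, 3, 10, 11, 12]= (12)(0 9 3 8 6 7)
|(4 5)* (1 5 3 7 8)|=6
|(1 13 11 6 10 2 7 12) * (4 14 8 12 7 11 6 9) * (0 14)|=|(0 14 8 12 1 13 6 10 2 11 9 4)|=12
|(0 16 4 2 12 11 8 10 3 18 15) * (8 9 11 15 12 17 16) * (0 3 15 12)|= 12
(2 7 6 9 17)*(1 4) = [0, 4, 7, 3, 1, 5, 9, 6, 8, 17, 10, 11, 12, 13, 14, 15, 16, 2] = (1 4)(2 7 6 9 17)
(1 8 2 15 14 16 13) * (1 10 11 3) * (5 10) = (1 8 2 15 14 16 13 5 10 11 3) = [0, 8, 15, 1, 4, 10, 6, 7, 2, 9, 11, 3, 12, 5, 16, 14, 13]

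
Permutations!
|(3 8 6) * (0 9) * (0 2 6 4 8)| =10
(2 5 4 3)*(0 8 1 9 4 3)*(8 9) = [9, 8, 5, 2, 0, 3, 6, 7, 1, 4] = (0 9 4)(1 8)(2 5 3)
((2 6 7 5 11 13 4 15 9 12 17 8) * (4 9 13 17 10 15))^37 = [0, 1, 7, 3, 4, 17, 5, 11, 6, 10, 13, 8, 15, 12, 14, 9, 16, 2] = (2 7 11 8 6 5 17)(9 10 13 12 15)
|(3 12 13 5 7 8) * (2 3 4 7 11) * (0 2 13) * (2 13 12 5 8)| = 10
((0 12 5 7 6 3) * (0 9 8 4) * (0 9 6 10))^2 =[5, 1, 2, 3, 8, 10, 6, 0, 9, 4, 12, 11, 7] =(0 5 10 12 7)(4 8 9)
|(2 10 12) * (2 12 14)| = |(2 10 14)| = 3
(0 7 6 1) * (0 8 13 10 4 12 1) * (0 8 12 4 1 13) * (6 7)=(0 6 8)(1 12 13 10)=[6, 12, 2, 3, 4, 5, 8, 7, 0, 9, 1, 11, 13, 10]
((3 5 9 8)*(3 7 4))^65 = (3 4 7 8 9 5) = [0, 1, 2, 4, 7, 3, 6, 8, 9, 5]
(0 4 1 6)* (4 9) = (0 9 4 1 6) = [9, 6, 2, 3, 1, 5, 0, 7, 8, 4]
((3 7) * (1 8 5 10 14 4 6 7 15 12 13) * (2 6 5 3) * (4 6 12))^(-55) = [0, 2, 14, 13, 8, 3, 5, 10, 12, 9, 15, 11, 6, 7, 4, 1] = (1 2 14 4 8 12 6 5 3 13 7 10 15)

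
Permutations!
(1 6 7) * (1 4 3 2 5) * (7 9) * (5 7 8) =(1 6 9 8 5)(2 7 4 3) =[0, 6, 7, 2, 3, 1, 9, 4, 5, 8]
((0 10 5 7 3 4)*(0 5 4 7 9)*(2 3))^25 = [0, 1, 3, 7, 4, 5, 6, 2, 8, 9, 10] = (10)(2 3 7)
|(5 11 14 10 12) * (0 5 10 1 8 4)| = 14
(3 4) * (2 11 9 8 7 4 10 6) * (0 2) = (0 2 11 9 8 7 4 3 10 6) = [2, 1, 11, 10, 3, 5, 0, 4, 7, 8, 6, 9]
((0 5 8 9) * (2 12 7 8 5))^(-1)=(0 9 8 7 12 2)=[9, 1, 0, 3, 4, 5, 6, 12, 7, 8, 10, 11, 2]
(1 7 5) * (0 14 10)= (0 14 10)(1 7 5)= [14, 7, 2, 3, 4, 1, 6, 5, 8, 9, 0, 11, 12, 13, 10]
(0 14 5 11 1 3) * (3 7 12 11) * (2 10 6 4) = (0 14 5 3)(1 7 12 11)(2 10 6 4) = [14, 7, 10, 0, 2, 3, 4, 12, 8, 9, 6, 1, 11, 13, 5]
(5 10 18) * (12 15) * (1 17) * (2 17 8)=(1 8 2 17)(5 10 18)(12 15)=[0, 8, 17, 3, 4, 10, 6, 7, 2, 9, 18, 11, 15, 13, 14, 12, 16, 1, 5]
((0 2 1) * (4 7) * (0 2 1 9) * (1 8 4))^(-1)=(0 9 2 1 7 4 8)=[9, 7, 1, 3, 8, 5, 6, 4, 0, 2]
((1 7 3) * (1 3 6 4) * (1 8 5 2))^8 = (1 7 6 4 8 5 2) = [0, 7, 1, 3, 8, 2, 4, 6, 5]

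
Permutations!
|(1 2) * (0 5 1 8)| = |(0 5 1 2 8)| = 5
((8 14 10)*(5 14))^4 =[0, 1, 2, 3, 4, 5, 6, 7, 8, 9, 10, 11, 12, 13, 14] =(14)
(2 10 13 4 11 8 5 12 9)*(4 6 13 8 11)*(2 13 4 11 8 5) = [0, 1, 10, 3, 11, 12, 4, 7, 2, 13, 5, 8, 9, 6] = (2 10 5 12 9 13 6 4 11 8)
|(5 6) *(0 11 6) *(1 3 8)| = |(0 11 6 5)(1 3 8)| = 12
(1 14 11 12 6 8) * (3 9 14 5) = (1 5 3 9 14 11 12 6 8) = [0, 5, 2, 9, 4, 3, 8, 7, 1, 14, 10, 12, 6, 13, 11]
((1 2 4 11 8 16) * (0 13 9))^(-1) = [9, 16, 1, 3, 2, 5, 6, 7, 11, 13, 10, 4, 12, 0, 14, 15, 8] = (0 9 13)(1 16 8 11 4 2)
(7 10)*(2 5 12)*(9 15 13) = [0, 1, 5, 3, 4, 12, 6, 10, 8, 15, 7, 11, 2, 9, 14, 13] = (2 5 12)(7 10)(9 15 13)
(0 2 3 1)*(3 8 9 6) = (0 2 8 9 6 3 1) = [2, 0, 8, 1, 4, 5, 3, 7, 9, 6]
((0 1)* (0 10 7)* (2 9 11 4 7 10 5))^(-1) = (0 7 4 11 9 2 5 1) = [7, 0, 5, 3, 11, 1, 6, 4, 8, 2, 10, 9]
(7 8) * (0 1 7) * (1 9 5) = [9, 7, 2, 3, 4, 1, 6, 8, 0, 5] = (0 9 5 1 7 8)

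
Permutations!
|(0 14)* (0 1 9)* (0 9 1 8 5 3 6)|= 6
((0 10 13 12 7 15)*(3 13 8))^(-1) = (0 15 7 12 13 3 8 10) = [15, 1, 2, 8, 4, 5, 6, 12, 10, 9, 0, 11, 13, 3, 14, 7]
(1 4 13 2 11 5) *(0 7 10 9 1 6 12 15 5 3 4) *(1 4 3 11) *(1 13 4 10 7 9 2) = (0 9 10 2 13 1)(5 6 12 15) = [9, 0, 13, 3, 4, 6, 12, 7, 8, 10, 2, 11, 15, 1, 14, 5]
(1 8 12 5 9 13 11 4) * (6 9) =(1 8 12 5 6 9 13 11 4) =[0, 8, 2, 3, 1, 6, 9, 7, 12, 13, 10, 4, 5, 11]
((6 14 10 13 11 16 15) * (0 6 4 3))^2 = (0 14 13 16 4)(3 6 10 11 15) = [14, 1, 2, 6, 0, 5, 10, 7, 8, 9, 11, 15, 12, 16, 13, 3, 4]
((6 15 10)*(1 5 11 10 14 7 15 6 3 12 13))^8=(1 5 11 10 3 12 13)(7 14 15)=[0, 5, 2, 12, 4, 11, 6, 14, 8, 9, 3, 10, 13, 1, 15, 7]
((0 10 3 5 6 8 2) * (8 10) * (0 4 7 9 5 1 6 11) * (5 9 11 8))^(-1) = (0 11 7 4 2 8 5)(1 3 10 6) = [11, 3, 8, 10, 2, 0, 1, 4, 5, 9, 6, 7]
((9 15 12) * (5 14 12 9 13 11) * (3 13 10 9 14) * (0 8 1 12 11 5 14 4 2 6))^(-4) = (0 15 1 2 10)(3 5 13)(4 12 6 9 8) = [15, 2, 10, 5, 12, 13, 9, 7, 4, 8, 0, 11, 6, 3, 14, 1]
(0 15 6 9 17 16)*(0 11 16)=(0 15 6 9 17)(11 16)=[15, 1, 2, 3, 4, 5, 9, 7, 8, 17, 10, 16, 12, 13, 14, 6, 11, 0]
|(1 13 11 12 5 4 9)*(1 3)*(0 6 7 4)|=|(0 6 7 4 9 3 1 13 11 12 5)|=11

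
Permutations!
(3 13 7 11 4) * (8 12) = (3 13 7 11 4)(8 12) = [0, 1, 2, 13, 3, 5, 6, 11, 12, 9, 10, 4, 8, 7]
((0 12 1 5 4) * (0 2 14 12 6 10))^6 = (14) = [0, 1, 2, 3, 4, 5, 6, 7, 8, 9, 10, 11, 12, 13, 14]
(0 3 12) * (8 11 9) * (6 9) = (0 3 12)(6 9 8 11) = [3, 1, 2, 12, 4, 5, 9, 7, 11, 8, 10, 6, 0]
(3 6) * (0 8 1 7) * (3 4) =[8, 7, 2, 6, 3, 5, 4, 0, 1] =(0 8 1 7)(3 6 4)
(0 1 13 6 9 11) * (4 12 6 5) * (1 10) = (0 10 1 13 5 4 12 6 9 11) = [10, 13, 2, 3, 12, 4, 9, 7, 8, 11, 1, 0, 6, 5]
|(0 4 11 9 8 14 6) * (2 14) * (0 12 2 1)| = 12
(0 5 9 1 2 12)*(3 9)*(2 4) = [5, 4, 12, 9, 2, 3, 6, 7, 8, 1, 10, 11, 0] = (0 5 3 9 1 4 2 12)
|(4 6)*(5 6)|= 3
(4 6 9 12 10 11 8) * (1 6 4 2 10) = (1 6 9 12)(2 10 11 8) = [0, 6, 10, 3, 4, 5, 9, 7, 2, 12, 11, 8, 1]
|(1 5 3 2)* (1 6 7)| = 6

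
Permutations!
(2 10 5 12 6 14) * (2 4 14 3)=(2 10 5 12 6 3)(4 14)=[0, 1, 10, 2, 14, 12, 3, 7, 8, 9, 5, 11, 6, 13, 4]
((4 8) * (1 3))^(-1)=(1 3)(4 8)=[0, 3, 2, 1, 8, 5, 6, 7, 4]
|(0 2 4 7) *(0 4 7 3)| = |(0 2 7 4 3)| = 5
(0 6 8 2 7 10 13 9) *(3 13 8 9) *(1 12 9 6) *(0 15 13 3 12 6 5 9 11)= (0 1 6 5 9 15 13 12 11)(2 7 10 8)= [1, 6, 7, 3, 4, 9, 5, 10, 2, 15, 8, 0, 11, 12, 14, 13]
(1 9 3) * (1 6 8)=[0, 9, 2, 6, 4, 5, 8, 7, 1, 3]=(1 9 3 6 8)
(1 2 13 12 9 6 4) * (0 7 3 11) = (0 7 3 11)(1 2 13 12 9 6 4) = [7, 2, 13, 11, 1, 5, 4, 3, 8, 6, 10, 0, 9, 12]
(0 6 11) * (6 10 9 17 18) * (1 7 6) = (0 10 9 17 18 1 7 6 11) = [10, 7, 2, 3, 4, 5, 11, 6, 8, 17, 9, 0, 12, 13, 14, 15, 16, 18, 1]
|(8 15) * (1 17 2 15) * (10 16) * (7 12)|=|(1 17 2 15 8)(7 12)(10 16)|=10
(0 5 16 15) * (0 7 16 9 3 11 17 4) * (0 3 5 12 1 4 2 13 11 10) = (0 12 1 4 3 10)(2 13 11 17)(5 9)(7 16 15) = [12, 4, 13, 10, 3, 9, 6, 16, 8, 5, 0, 17, 1, 11, 14, 7, 15, 2]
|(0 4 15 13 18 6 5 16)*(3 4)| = 9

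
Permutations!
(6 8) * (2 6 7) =(2 6 8 7) =[0, 1, 6, 3, 4, 5, 8, 2, 7]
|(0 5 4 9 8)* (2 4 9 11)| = 12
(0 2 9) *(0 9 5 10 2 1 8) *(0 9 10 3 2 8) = [1, 0, 5, 2, 4, 3, 6, 7, 9, 10, 8] = (0 1)(2 5 3)(8 9 10)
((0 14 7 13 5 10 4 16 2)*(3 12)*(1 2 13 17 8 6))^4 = (0 8)(1 7)(2 17)(4 10 5 13 16)(6 14) = [8, 7, 17, 3, 10, 13, 14, 1, 0, 9, 5, 11, 12, 16, 6, 15, 4, 2]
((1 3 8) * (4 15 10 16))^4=(16)(1 3 8)=[0, 3, 2, 8, 4, 5, 6, 7, 1, 9, 10, 11, 12, 13, 14, 15, 16]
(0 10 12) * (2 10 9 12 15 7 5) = (0 9 12)(2 10 15 7 5) = [9, 1, 10, 3, 4, 2, 6, 5, 8, 12, 15, 11, 0, 13, 14, 7]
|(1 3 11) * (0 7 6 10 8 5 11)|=|(0 7 6 10 8 5 11 1 3)|=9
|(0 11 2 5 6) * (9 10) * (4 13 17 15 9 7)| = |(0 11 2 5 6)(4 13 17 15 9 10 7)| = 35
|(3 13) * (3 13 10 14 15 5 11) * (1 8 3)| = 8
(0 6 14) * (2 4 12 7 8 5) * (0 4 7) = (0 6 14 4 12)(2 7 8 5) = [6, 1, 7, 3, 12, 2, 14, 8, 5, 9, 10, 11, 0, 13, 4]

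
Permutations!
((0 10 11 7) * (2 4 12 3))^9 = [10, 1, 4, 2, 12, 5, 6, 0, 8, 9, 11, 7, 3] = (0 10 11 7)(2 4 12 3)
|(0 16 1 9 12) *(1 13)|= |(0 16 13 1 9 12)|= 6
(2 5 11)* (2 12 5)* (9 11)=[0, 1, 2, 3, 4, 9, 6, 7, 8, 11, 10, 12, 5]=(5 9 11 12)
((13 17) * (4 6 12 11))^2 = (17)(4 12)(6 11) = [0, 1, 2, 3, 12, 5, 11, 7, 8, 9, 10, 6, 4, 13, 14, 15, 16, 17]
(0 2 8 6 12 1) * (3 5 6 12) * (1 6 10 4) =(0 2 8 12 6 3 5 10 4 1) =[2, 0, 8, 5, 1, 10, 3, 7, 12, 9, 4, 11, 6]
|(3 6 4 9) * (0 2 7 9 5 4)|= 6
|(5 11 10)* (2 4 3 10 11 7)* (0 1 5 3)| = 6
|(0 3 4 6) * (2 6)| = 5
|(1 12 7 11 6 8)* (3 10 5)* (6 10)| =|(1 12 7 11 10 5 3 6 8)| =9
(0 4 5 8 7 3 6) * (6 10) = (0 4 5 8 7 3 10 6) = [4, 1, 2, 10, 5, 8, 0, 3, 7, 9, 6]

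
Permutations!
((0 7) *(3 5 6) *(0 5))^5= (7)= [0, 1, 2, 3, 4, 5, 6, 7]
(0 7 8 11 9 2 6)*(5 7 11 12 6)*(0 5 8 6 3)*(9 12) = (0 11 12 3)(2 8 9)(5 7 6) = [11, 1, 8, 0, 4, 7, 5, 6, 9, 2, 10, 12, 3]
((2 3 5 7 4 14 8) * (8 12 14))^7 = [0, 1, 3, 5, 8, 7, 6, 4, 2, 9, 10, 11, 14, 13, 12] = (2 3 5 7 4 8)(12 14)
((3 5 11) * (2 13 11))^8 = (2 3 13 5 11) = [0, 1, 3, 13, 4, 11, 6, 7, 8, 9, 10, 2, 12, 5]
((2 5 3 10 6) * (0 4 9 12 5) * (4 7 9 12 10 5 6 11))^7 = [6, 1, 12, 5, 10, 3, 4, 2, 8, 0, 7, 9, 11] = (0 6 4 10 7 2 12 11 9)(3 5)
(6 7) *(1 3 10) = (1 3 10)(6 7) = [0, 3, 2, 10, 4, 5, 7, 6, 8, 9, 1]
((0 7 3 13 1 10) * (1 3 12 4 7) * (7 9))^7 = (0 1 10)(3 13)(4 12 7 9) = [1, 10, 2, 13, 12, 5, 6, 9, 8, 4, 0, 11, 7, 3]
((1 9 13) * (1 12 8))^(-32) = (1 12 9 8 13) = [0, 12, 2, 3, 4, 5, 6, 7, 13, 8, 10, 11, 9, 1]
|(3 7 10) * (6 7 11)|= |(3 11 6 7 10)|= 5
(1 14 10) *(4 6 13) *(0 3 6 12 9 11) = (0 3 6 13 4 12 9 11)(1 14 10) = [3, 14, 2, 6, 12, 5, 13, 7, 8, 11, 1, 0, 9, 4, 10]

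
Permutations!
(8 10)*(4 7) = (4 7)(8 10) = [0, 1, 2, 3, 7, 5, 6, 4, 10, 9, 8]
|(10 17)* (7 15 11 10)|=|(7 15 11 10 17)|=5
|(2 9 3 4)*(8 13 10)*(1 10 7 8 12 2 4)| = |(1 10 12 2 9 3)(7 8 13)| = 6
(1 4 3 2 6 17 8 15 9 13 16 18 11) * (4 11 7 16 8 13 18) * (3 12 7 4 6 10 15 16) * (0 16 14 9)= (0 16 6 17 13 8 14 9 18 4 12 7 3 2 10 15)(1 11)= [16, 11, 10, 2, 12, 5, 17, 3, 14, 18, 15, 1, 7, 8, 9, 0, 6, 13, 4]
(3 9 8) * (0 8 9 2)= (9)(0 8 3 2)= [8, 1, 0, 2, 4, 5, 6, 7, 3, 9]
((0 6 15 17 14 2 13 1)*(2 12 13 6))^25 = [13, 12, 1, 3, 4, 5, 0, 7, 8, 9, 10, 11, 17, 14, 15, 2, 16, 6] = (0 13 14 15 2 1 12 17 6)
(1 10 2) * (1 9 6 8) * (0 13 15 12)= [13, 10, 9, 3, 4, 5, 8, 7, 1, 6, 2, 11, 0, 15, 14, 12]= (0 13 15 12)(1 10 2 9 6 8)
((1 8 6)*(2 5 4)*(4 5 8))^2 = (1 2 6 4 8) = [0, 2, 6, 3, 8, 5, 4, 7, 1]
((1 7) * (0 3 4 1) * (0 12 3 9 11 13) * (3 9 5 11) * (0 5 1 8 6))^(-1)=(0 6 8 4 3 9 12 7 1)(5 13 11)=[6, 0, 2, 9, 3, 13, 8, 1, 4, 12, 10, 5, 7, 11]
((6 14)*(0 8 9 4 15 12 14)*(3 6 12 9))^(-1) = (0 6 3 8)(4 9 15)(12 14) = [6, 1, 2, 8, 9, 5, 3, 7, 0, 15, 10, 11, 14, 13, 12, 4]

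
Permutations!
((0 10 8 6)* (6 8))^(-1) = [6, 1, 2, 3, 4, 5, 10, 7, 8, 9, 0] = (0 6 10)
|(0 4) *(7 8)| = 2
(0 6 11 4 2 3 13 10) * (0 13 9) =(0 6 11 4 2 3 9)(10 13) =[6, 1, 3, 9, 2, 5, 11, 7, 8, 0, 13, 4, 12, 10]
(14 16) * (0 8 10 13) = (0 8 10 13)(14 16) = [8, 1, 2, 3, 4, 5, 6, 7, 10, 9, 13, 11, 12, 0, 16, 15, 14]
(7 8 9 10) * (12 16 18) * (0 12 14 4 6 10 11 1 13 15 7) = (0 12 16 18 14 4 6 10)(1 13 15 7 8 9 11) = [12, 13, 2, 3, 6, 5, 10, 8, 9, 11, 0, 1, 16, 15, 4, 7, 18, 17, 14]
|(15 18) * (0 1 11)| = 6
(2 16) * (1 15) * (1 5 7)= [0, 15, 16, 3, 4, 7, 6, 1, 8, 9, 10, 11, 12, 13, 14, 5, 2]= (1 15 5 7)(2 16)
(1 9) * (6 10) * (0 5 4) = (0 5 4)(1 9)(6 10) = [5, 9, 2, 3, 0, 4, 10, 7, 8, 1, 6]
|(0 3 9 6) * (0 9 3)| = |(6 9)| = 2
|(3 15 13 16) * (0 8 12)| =12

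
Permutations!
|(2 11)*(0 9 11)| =4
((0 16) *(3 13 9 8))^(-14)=(16)(3 9)(8 13)=[0, 1, 2, 9, 4, 5, 6, 7, 13, 3, 10, 11, 12, 8, 14, 15, 16]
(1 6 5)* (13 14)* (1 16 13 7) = (1 6 5 16 13 14 7) = [0, 6, 2, 3, 4, 16, 5, 1, 8, 9, 10, 11, 12, 14, 7, 15, 13]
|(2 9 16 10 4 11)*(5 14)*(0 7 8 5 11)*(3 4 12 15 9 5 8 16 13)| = |(0 7 16 10 12 15 9 13 3 4)(2 5 14 11)| = 20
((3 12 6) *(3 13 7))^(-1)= (3 7 13 6 12)= [0, 1, 2, 7, 4, 5, 12, 13, 8, 9, 10, 11, 3, 6]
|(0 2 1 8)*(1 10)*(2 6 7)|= 7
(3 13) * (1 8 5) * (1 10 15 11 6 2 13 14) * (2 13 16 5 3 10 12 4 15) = (1 8 3 14)(2 16 5 12 4 15 11 6 13 10) = [0, 8, 16, 14, 15, 12, 13, 7, 3, 9, 2, 6, 4, 10, 1, 11, 5]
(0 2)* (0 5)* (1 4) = [2, 4, 5, 3, 1, 0] = (0 2 5)(1 4)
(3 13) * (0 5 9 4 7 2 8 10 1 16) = [5, 16, 8, 13, 7, 9, 6, 2, 10, 4, 1, 11, 12, 3, 14, 15, 0] = (0 5 9 4 7 2 8 10 1 16)(3 13)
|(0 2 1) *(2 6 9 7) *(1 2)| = |(0 6 9 7 1)| = 5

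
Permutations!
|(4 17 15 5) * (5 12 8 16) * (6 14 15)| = 9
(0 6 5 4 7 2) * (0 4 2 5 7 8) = [6, 1, 4, 3, 8, 2, 7, 5, 0] = (0 6 7 5 2 4 8)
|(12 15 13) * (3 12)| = |(3 12 15 13)| = 4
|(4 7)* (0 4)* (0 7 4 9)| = |(0 9)| = 2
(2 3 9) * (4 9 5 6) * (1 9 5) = (1 9 2 3)(4 5 6) = [0, 9, 3, 1, 5, 6, 4, 7, 8, 2]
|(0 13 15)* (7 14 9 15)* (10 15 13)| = |(0 10 15)(7 14 9 13)| = 12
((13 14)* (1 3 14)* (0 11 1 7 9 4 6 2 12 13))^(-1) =[14, 11, 6, 1, 9, 5, 4, 13, 8, 7, 10, 0, 2, 12, 3] =(0 14 3 1 11)(2 6 4 9 7 13 12)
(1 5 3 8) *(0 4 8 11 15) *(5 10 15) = [4, 10, 2, 11, 8, 3, 6, 7, 1, 9, 15, 5, 12, 13, 14, 0] = (0 4 8 1 10 15)(3 11 5)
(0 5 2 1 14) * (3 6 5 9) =(0 9 3 6 5 2 1 14) =[9, 14, 1, 6, 4, 2, 5, 7, 8, 3, 10, 11, 12, 13, 0]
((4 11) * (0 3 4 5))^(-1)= [5, 1, 2, 0, 3, 11, 6, 7, 8, 9, 10, 4]= (0 5 11 4 3)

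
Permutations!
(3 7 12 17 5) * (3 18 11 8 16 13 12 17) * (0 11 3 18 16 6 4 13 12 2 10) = (0 11 8 6 4 13 2 10)(3 7 17 5 16 12 18) = [11, 1, 10, 7, 13, 16, 4, 17, 6, 9, 0, 8, 18, 2, 14, 15, 12, 5, 3]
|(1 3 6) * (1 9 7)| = 5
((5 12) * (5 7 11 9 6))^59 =(5 6 9 11 7 12) =[0, 1, 2, 3, 4, 6, 9, 12, 8, 11, 10, 7, 5]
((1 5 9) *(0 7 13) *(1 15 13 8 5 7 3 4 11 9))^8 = (0 3 4 11 9 15 13) = [3, 1, 2, 4, 11, 5, 6, 7, 8, 15, 10, 9, 12, 0, 14, 13]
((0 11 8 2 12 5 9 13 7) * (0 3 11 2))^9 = (0 8 11 3 7 13 9 5 12 2) = [8, 1, 0, 7, 4, 12, 6, 13, 11, 5, 10, 3, 2, 9]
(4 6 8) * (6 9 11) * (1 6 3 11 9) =(1 6 8 4)(3 11) =[0, 6, 2, 11, 1, 5, 8, 7, 4, 9, 10, 3]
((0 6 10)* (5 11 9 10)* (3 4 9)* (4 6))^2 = (0 9)(3 5)(4 10)(6 11) = [9, 1, 2, 5, 10, 3, 11, 7, 8, 0, 4, 6]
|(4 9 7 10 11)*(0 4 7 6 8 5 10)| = |(0 4 9 6 8 5 10 11 7)| = 9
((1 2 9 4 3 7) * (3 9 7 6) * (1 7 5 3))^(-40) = (9) = [0, 1, 2, 3, 4, 5, 6, 7, 8, 9]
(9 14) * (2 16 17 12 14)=(2 16 17 12 14 9)=[0, 1, 16, 3, 4, 5, 6, 7, 8, 2, 10, 11, 14, 13, 9, 15, 17, 12]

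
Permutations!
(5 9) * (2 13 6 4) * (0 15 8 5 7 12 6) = (0 15 8 5 9 7 12 6 4 2 13) = [15, 1, 13, 3, 2, 9, 4, 12, 5, 7, 10, 11, 6, 0, 14, 8]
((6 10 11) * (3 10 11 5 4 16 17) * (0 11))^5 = [6, 1, 2, 17, 5, 10, 11, 7, 8, 9, 3, 0, 12, 13, 14, 15, 4, 16] = (0 6 11)(3 17 16 4 5 10)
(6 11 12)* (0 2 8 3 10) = (0 2 8 3 10)(6 11 12) = [2, 1, 8, 10, 4, 5, 11, 7, 3, 9, 0, 12, 6]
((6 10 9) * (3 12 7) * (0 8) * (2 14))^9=(0 8)(2 14)=[8, 1, 14, 3, 4, 5, 6, 7, 0, 9, 10, 11, 12, 13, 2]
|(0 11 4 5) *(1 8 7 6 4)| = 8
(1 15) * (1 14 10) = (1 15 14 10) = [0, 15, 2, 3, 4, 5, 6, 7, 8, 9, 1, 11, 12, 13, 10, 14]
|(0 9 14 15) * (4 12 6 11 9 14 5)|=6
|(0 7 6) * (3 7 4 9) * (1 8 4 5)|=|(0 5 1 8 4 9 3 7 6)|=9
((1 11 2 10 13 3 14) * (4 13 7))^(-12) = (1 13 10)(2 14 4)(3 7 11) = [0, 13, 14, 7, 2, 5, 6, 11, 8, 9, 1, 3, 12, 10, 4]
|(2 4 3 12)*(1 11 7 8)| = 4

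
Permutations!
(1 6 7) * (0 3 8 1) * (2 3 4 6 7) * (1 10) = [4, 7, 3, 8, 6, 5, 2, 0, 10, 9, 1] = (0 4 6 2 3 8 10 1 7)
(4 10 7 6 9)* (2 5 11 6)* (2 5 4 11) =(2 4 10 7 5)(6 9 11) =[0, 1, 4, 3, 10, 2, 9, 5, 8, 11, 7, 6]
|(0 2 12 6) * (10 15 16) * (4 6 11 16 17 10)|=|(0 2 12 11 16 4 6)(10 15 17)|=21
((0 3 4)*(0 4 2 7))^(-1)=(0 7 2 3)=[7, 1, 3, 0, 4, 5, 6, 2]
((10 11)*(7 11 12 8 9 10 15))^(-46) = [0, 1, 2, 3, 4, 5, 6, 15, 10, 12, 8, 7, 9, 13, 14, 11] = (7 15 11)(8 10)(9 12)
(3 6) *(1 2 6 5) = (1 2 6 3 5) = [0, 2, 6, 5, 4, 1, 3]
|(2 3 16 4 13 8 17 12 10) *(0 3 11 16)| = 18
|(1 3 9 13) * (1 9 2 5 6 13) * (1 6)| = |(1 3 2 5)(6 13 9)| = 12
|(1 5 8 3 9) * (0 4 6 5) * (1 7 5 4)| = |(0 1)(3 9 7 5 8)(4 6)| = 10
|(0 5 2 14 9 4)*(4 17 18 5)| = |(0 4)(2 14 9 17 18 5)| = 6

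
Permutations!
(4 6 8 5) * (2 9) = (2 9)(4 6 8 5) = [0, 1, 9, 3, 6, 4, 8, 7, 5, 2]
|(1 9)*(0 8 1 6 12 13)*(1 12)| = 12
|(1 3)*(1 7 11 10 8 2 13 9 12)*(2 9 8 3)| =12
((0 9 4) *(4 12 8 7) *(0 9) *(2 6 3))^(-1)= (2 3 6)(4 7 8 12 9)= [0, 1, 3, 6, 7, 5, 2, 8, 12, 4, 10, 11, 9]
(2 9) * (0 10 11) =(0 10 11)(2 9) =[10, 1, 9, 3, 4, 5, 6, 7, 8, 2, 11, 0]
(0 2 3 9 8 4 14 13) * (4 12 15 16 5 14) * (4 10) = (0 2 3 9 8 12 15 16 5 14 13)(4 10) = [2, 1, 3, 9, 10, 14, 6, 7, 12, 8, 4, 11, 15, 0, 13, 16, 5]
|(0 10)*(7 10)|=|(0 7 10)|=3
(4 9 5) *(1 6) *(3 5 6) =[0, 3, 2, 5, 9, 4, 1, 7, 8, 6] =(1 3 5 4 9 6)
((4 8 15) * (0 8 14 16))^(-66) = (16) = [0, 1, 2, 3, 4, 5, 6, 7, 8, 9, 10, 11, 12, 13, 14, 15, 16]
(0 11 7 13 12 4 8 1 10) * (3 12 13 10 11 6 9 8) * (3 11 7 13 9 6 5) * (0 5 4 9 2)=(0 4 11 13 2)(1 7 10 5 3 12 9 8)=[4, 7, 0, 12, 11, 3, 6, 10, 1, 8, 5, 13, 9, 2]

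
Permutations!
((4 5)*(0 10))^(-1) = [10, 1, 2, 3, 5, 4, 6, 7, 8, 9, 0] = (0 10)(4 5)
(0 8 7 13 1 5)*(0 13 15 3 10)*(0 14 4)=(0 8 7 15 3 10 14 4)(1 5 13)=[8, 5, 2, 10, 0, 13, 6, 15, 7, 9, 14, 11, 12, 1, 4, 3]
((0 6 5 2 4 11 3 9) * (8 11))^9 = (11) = [0, 1, 2, 3, 4, 5, 6, 7, 8, 9, 10, 11]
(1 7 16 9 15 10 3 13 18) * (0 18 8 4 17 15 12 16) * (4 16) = (0 18 1 7)(3 13 8 16 9 12 4 17 15 10) = [18, 7, 2, 13, 17, 5, 6, 0, 16, 12, 3, 11, 4, 8, 14, 10, 9, 15, 1]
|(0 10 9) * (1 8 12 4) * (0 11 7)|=|(0 10 9 11 7)(1 8 12 4)|=20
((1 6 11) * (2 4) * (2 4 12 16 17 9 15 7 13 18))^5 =(1 11 6)(2 15 12 7 16 13 17 18 9) =[0, 11, 15, 3, 4, 5, 1, 16, 8, 2, 10, 6, 7, 17, 14, 12, 13, 18, 9]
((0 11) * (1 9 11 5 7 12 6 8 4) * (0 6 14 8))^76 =(0 6 11 9 1 4 8 14 12 7 5) =[6, 4, 2, 3, 8, 0, 11, 5, 14, 1, 10, 9, 7, 13, 12]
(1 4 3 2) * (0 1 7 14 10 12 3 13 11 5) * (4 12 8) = (0 1 12 3 2 7 14 10 8 4 13 11 5) = [1, 12, 7, 2, 13, 0, 6, 14, 4, 9, 8, 5, 3, 11, 10]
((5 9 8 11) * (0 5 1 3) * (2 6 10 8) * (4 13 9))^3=(0 13 6 11)(1 5 9 10)(2 8 3 4)=[13, 5, 8, 4, 2, 9, 11, 7, 3, 10, 1, 0, 12, 6]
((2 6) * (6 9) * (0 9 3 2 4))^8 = (9) = [0, 1, 2, 3, 4, 5, 6, 7, 8, 9]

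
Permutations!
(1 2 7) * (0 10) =(0 10)(1 2 7) =[10, 2, 7, 3, 4, 5, 6, 1, 8, 9, 0]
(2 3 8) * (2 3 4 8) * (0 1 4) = (0 1 4 8 3 2) = [1, 4, 0, 2, 8, 5, 6, 7, 3]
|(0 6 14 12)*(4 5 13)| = |(0 6 14 12)(4 5 13)| = 12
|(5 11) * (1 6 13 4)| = |(1 6 13 4)(5 11)| = 4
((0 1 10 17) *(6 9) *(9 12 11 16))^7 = (0 17 10 1)(6 11 9 12 16) = [17, 0, 2, 3, 4, 5, 11, 7, 8, 12, 1, 9, 16, 13, 14, 15, 6, 10]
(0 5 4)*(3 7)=(0 5 4)(3 7)=[5, 1, 2, 7, 0, 4, 6, 3]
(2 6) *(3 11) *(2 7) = (2 6 7)(3 11) = [0, 1, 6, 11, 4, 5, 7, 2, 8, 9, 10, 3]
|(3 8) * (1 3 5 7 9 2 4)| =8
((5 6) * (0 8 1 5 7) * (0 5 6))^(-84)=(8)=[0, 1, 2, 3, 4, 5, 6, 7, 8]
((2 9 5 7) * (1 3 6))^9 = (2 9 5 7) = [0, 1, 9, 3, 4, 7, 6, 2, 8, 5]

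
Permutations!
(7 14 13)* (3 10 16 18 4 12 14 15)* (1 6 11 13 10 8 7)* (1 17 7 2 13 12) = (1 6 11 12 14 10 16 18 4)(2 13 17 7 15 3 8) = [0, 6, 13, 8, 1, 5, 11, 15, 2, 9, 16, 12, 14, 17, 10, 3, 18, 7, 4]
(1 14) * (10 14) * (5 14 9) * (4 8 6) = (1 10 9 5 14)(4 8 6) = [0, 10, 2, 3, 8, 14, 4, 7, 6, 5, 9, 11, 12, 13, 1]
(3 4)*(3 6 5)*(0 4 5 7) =(0 4 6 7)(3 5) =[4, 1, 2, 5, 6, 3, 7, 0]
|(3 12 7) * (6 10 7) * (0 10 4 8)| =|(0 10 7 3 12 6 4 8)| =8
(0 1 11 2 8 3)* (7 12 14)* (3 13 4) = (0 1 11 2 8 13 4 3)(7 12 14) = [1, 11, 8, 0, 3, 5, 6, 12, 13, 9, 10, 2, 14, 4, 7]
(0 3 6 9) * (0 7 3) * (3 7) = [0, 1, 2, 6, 4, 5, 9, 7, 8, 3] = (3 6 9)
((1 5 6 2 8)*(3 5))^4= [0, 2, 5, 8, 4, 1, 3, 7, 6]= (1 2 5)(3 8 6)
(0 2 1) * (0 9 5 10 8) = (0 2 1 9 5 10 8) = [2, 9, 1, 3, 4, 10, 6, 7, 0, 5, 8]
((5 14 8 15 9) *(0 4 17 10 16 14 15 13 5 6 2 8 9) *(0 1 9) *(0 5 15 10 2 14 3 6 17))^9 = [4, 17, 13, 5, 0, 3, 10, 7, 15, 2, 6, 11, 12, 1, 16, 9, 14, 8] = (0 4)(1 17 8 15 9 2 13)(3 5)(6 10)(14 16)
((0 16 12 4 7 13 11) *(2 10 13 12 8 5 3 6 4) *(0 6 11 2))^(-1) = (0 12 7 4 6 11 3 5 8 16)(2 13 10) = [12, 1, 13, 5, 6, 8, 11, 4, 16, 9, 2, 3, 7, 10, 14, 15, 0]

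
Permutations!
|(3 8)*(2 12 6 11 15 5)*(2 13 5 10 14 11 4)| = 4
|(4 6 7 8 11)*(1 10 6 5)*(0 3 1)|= 10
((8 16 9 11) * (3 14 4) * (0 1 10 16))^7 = (16)(3 14 4) = [0, 1, 2, 14, 3, 5, 6, 7, 8, 9, 10, 11, 12, 13, 4, 15, 16]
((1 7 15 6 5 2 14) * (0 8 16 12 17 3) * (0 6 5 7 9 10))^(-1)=(0 10 9 1 14 2 5 15 7 6 3 17 12 16 8)=[10, 14, 5, 17, 4, 15, 3, 6, 0, 1, 9, 11, 16, 13, 2, 7, 8, 12]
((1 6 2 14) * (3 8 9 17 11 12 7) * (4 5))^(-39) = (1 6 2 14)(3 17 7 9 12 8 11)(4 5) = [0, 6, 14, 17, 5, 4, 2, 9, 11, 12, 10, 3, 8, 13, 1, 15, 16, 7]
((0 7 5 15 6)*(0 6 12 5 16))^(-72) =(16) =[0, 1, 2, 3, 4, 5, 6, 7, 8, 9, 10, 11, 12, 13, 14, 15, 16]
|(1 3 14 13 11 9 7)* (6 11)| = |(1 3 14 13 6 11 9 7)| = 8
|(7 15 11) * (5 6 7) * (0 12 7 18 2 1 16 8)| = |(0 12 7 15 11 5 6 18 2 1 16 8)| = 12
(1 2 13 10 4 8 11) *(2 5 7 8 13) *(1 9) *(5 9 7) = (1 9)(4 13 10)(7 8 11) = [0, 9, 2, 3, 13, 5, 6, 8, 11, 1, 4, 7, 12, 10]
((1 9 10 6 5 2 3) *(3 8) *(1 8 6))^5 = (1 10 9)(2 5 6)(3 8) = [0, 10, 5, 8, 4, 6, 2, 7, 3, 1, 9]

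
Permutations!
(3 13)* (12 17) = (3 13)(12 17) = [0, 1, 2, 13, 4, 5, 6, 7, 8, 9, 10, 11, 17, 3, 14, 15, 16, 12]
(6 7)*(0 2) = (0 2)(6 7) = [2, 1, 0, 3, 4, 5, 7, 6]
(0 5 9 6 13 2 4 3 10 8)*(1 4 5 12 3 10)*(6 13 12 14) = (0 14 6 12 3 1 4 10 8)(2 5 9 13) = [14, 4, 5, 1, 10, 9, 12, 7, 0, 13, 8, 11, 3, 2, 6]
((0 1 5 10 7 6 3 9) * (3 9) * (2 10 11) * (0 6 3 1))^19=(1 7 2 5 3 10 11)(6 9)=[0, 7, 5, 10, 4, 3, 9, 2, 8, 6, 11, 1]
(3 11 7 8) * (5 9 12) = (3 11 7 8)(5 9 12) = [0, 1, 2, 11, 4, 9, 6, 8, 3, 12, 10, 7, 5]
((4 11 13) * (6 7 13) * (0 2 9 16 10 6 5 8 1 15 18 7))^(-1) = (0 6 10 16 9 2)(1 8 5 11 4 13 7 18 15) = [6, 8, 0, 3, 13, 11, 10, 18, 5, 2, 16, 4, 12, 7, 14, 1, 9, 17, 15]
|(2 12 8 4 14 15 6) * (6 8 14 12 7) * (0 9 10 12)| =|(0 9 10 12 14 15 8 4)(2 7 6)| =24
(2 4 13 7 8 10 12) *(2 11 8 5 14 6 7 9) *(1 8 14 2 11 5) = [0, 8, 4, 3, 13, 2, 7, 1, 10, 11, 12, 14, 5, 9, 6] = (1 8 10 12 5 2 4 13 9 11 14 6 7)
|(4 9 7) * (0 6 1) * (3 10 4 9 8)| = 12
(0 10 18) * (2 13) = (0 10 18)(2 13) = [10, 1, 13, 3, 4, 5, 6, 7, 8, 9, 18, 11, 12, 2, 14, 15, 16, 17, 0]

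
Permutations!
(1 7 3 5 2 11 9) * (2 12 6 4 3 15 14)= (1 7 15 14 2 11 9)(3 5 12 6 4)= [0, 7, 11, 5, 3, 12, 4, 15, 8, 1, 10, 9, 6, 13, 2, 14]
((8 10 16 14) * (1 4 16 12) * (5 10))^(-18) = [0, 10, 2, 3, 12, 14, 6, 7, 16, 9, 8, 11, 5, 13, 4, 15, 1] = (1 10 8 16)(4 12 5 14)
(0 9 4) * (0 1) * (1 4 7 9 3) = (0 3 1)(7 9) = [3, 0, 2, 1, 4, 5, 6, 9, 8, 7]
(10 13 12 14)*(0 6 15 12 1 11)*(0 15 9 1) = (0 6 9 1 11 15 12 14 10 13) = [6, 11, 2, 3, 4, 5, 9, 7, 8, 1, 13, 15, 14, 0, 10, 12]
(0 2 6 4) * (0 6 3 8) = (0 2 3 8)(4 6) = [2, 1, 3, 8, 6, 5, 4, 7, 0]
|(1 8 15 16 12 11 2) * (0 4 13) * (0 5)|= |(0 4 13 5)(1 8 15 16 12 11 2)|= 28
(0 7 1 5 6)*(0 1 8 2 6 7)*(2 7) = (1 5 2 6)(7 8) = [0, 5, 6, 3, 4, 2, 1, 8, 7]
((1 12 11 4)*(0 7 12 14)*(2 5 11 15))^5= (0 5)(1 15)(2 14)(4 12)(7 11)= [5, 15, 14, 3, 12, 0, 6, 11, 8, 9, 10, 7, 4, 13, 2, 1]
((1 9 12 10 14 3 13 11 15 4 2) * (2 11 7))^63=(15)=[0, 1, 2, 3, 4, 5, 6, 7, 8, 9, 10, 11, 12, 13, 14, 15]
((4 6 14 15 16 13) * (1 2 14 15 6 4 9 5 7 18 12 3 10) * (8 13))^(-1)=[0, 10, 1, 12, 4, 9, 14, 5, 16, 13, 3, 11, 18, 8, 2, 6, 15, 17, 7]=(1 10 3 12 18 7 5 9 13 8 16 15 6 14 2)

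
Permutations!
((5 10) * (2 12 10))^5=(2 12 10 5)=[0, 1, 12, 3, 4, 2, 6, 7, 8, 9, 5, 11, 10]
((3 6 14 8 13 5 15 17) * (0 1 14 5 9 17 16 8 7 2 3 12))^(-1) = [12, 0, 7, 2, 4, 6, 3, 14, 16, 13, 10, 11, 17, 8, 1, 5, 15, 9] = (0 12 17 9 13 8 16 15 5 6 3 2 7 14 1)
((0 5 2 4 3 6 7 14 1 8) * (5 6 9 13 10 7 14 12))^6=(0 6 14 1 8)(2 7 9)(3 5 10)(4 12 13)=[6, 8, 7, 5, 12, 10, 14, 9, 0, 2, 3, 11, 13, 4, 1]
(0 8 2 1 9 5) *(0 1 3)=(0 8 2 3)(1 9 5)=[8, 9, 3, 0, 4, 1, 6, 7, 2, 5]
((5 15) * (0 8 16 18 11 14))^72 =(18) =[0, 1, 2, 3, 4, 5, 6, 7, 8, 9, 10, 11, 12, 13, 14, 15, 16, 17, 18]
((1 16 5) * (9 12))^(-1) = (1 5 16)(9 12) = [0, 5, 2, 3, 4, 16, 6, 7, 8, 12, 10, 11, 9, 13, 14, 15, 1]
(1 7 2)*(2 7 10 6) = [0, 10, 1, 3, 4, 5, 2, 7, 8, 9, 6] = (1 10 6 2)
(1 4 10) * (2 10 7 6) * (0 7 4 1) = (0 7 6 2 10) = [7, 1, 10, 3, 4, 5, 2, 6, 8, 9, 0]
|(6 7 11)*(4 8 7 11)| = |(4 8 7)(6 11)| = 6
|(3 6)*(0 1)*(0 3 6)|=|(6)(0 1 3)|=3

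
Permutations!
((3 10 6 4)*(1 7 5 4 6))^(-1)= (1 10 3 4 5 7)= [0, 10, 2, 4, 5, 7, 6, 1, 8, 9, 3]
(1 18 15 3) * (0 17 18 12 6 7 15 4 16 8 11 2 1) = (0 17 18 4 16 8 11 2 1 12 6 7 15 3) = [17, 12, 1, 0, 16, 5, 7, 15, 11, 9, 10, 2, 6, 13, 14, 3, 8, 18, 4]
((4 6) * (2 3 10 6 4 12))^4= (2 12 6 10 3)= [0, 1, 12, 2, 4, 5, 10, 7, 8, 9, 3, 11, 6]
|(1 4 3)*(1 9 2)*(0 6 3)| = |(0 6 3 9 2 1 4)| = 7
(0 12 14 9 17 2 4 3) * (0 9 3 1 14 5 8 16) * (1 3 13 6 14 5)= (0 12 1 5 8 16)(2 4 3 9 17)(6 14 13)= [12, 5, 4, 9, 3, 8, 14, 7, 16, 17, 10, 11, 1, 6, 13, 15, 0, 2]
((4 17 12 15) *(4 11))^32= (4 12 11 17 15)= [0, 1, 2, 3, 12, 5, 6, 7, 8, 9, 10, 17, 11, 13, 14, 4, 16, 15]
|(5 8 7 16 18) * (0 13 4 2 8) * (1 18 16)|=9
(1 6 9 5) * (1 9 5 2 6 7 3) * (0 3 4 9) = (0 3 1 7 4 9 2 6 5) = [3, 7, 6, 1, 9, 0, 5, 4, 8, 2]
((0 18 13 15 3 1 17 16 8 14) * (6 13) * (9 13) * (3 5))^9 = (0 17 15 18 16 5 6 8 3 9 14 1 13) = [17, 13, 2, 9, 4, 6, 8, 7, 3, 14, 10, 11, 12, 0, 1, 18, 5, 15, 16]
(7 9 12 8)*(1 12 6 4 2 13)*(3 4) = (1 12 8 7 9 6 3 4 2 13) = [0, 12, 13, 4, 2, 5, 3, 9, 7, 6, 10, 11, 8, 1]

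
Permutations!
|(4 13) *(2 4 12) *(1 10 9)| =|(1 10 9)(2 4 13 12)| =12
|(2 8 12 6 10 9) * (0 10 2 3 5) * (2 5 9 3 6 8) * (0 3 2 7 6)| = 8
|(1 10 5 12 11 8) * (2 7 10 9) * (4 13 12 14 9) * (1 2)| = 12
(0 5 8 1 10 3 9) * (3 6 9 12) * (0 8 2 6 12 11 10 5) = (1 5 2 6 9 8)(3 11 10 12) = [0, 5, 6, 11, 4, 2, 9, 7, 1, 8, 12, 10, 3]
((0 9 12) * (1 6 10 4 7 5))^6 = (12) = [0, 1, 2, 3, 4, 5, 6, 7, 8, 9, 10, 11, 12]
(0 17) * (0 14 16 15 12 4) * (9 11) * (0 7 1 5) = (0 17 14 16 15 12 4 7 1 5)(9 11) = [17, 5, 2, 3, 7, 0, 6, 1, 8, 11, 10, 9, 4, 13, 16, 12, 15, 14]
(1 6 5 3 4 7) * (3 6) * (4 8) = (1 3 8 4 7)(5 6) = [0, 3, 2, 8, 7, 6, 5, 1, 4]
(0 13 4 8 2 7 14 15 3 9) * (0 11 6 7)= (0 13 4 8 2)(3 9 11 6 7 14 15)= [13, 1, 0, 9, 8, 5, 7, 14, 2, 11, 10, 6, 12, 4, 15, 3]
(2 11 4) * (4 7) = (2 11 7 4) = [0, 1, 11, 3, 2, 5, 6, 4, 8, 9, 10, 7]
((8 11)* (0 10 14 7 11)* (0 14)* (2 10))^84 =(14) =[0, 1, 2, 3, 4, 5, 6, 7, 8, 9, 10, 11, 12, 13, 14]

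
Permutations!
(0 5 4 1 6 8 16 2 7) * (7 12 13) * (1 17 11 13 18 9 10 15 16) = (0 5 4 17 11 13 7)(1 6 8)(2 12 18 9 10 15 16) = [5, 6, 12, 3, 17, 4, 8, 0, 1, 10, 15, 13, 18, 7, 14, 16, 2, 11, 9]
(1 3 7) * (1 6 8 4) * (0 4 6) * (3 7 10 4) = (0 3 10 4 1 7)(6 8) = [3, 7, 2, 10, 1, 5, 8, 0, 6, 9, 4]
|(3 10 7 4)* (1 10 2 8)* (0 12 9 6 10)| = 11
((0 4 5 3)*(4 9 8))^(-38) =(0 5 8)(3 4 9) =[5, 1, 2, 4, 9, 8, 6, 7, 0, 3]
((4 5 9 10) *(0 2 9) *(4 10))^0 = (10) = [0, 1, 2, 3, 4, 5, 6, 7, 8, 9, 10]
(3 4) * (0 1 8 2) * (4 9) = [1, 8, 0, 9, 3, 5, 6, 7, 2, 4] = (0 1 8 2)(3 9 4)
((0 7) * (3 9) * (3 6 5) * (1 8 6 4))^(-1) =[7, 4, 2, 5, 9, 6, 8, 0, 1, 3] =(0 7)(1 4 9 3 5 6 8)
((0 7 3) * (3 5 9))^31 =[7, 1, 2, 0, 4, 9, 6, 5, 8, 3] =(0 7 5 9 3)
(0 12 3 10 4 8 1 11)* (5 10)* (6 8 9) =(0 12 3 5 10 4 9 6 8 1 11) =[12, 11, 2, 5, 9, 10, 8, 7, 1, 6, 4, 0, 3]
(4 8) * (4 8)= (8)= [0, 1, 2, 3, 4, 5, 6, 7, 8]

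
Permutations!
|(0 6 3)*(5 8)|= 6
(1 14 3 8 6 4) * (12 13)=(1 14 3 8 6 4)(12 13)=[0, 14, 2, 8, 1, 5, 4, 7, 6, 9, 10, 11, 13, 12, 3]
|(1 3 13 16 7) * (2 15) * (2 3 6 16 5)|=|(1 6 16 7)(2 15 3 13 5)|=20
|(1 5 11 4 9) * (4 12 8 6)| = |(1 5 11 12 8 6 4 9)| = 8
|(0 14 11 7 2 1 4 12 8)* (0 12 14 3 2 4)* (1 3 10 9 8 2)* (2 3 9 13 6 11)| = |(0 10 13 6 11 7 4 14 2 9 8 12 3 1)| = 14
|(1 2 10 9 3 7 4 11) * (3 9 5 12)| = |(1 2 10 5 12 3 7 4 11)| = 9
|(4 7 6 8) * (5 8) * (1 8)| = |(1 8 4 7 6 5)| = 6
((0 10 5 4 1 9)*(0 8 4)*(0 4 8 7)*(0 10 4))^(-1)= (0 5 10 7 9 1 4)= [5, 4, 2, 3, 0, 10, 6, 9, 8, 1, 7]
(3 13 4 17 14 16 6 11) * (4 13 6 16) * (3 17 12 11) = (3 6)(4 12 11 17 14) = [0, 1, 2, 6, 12, 5, 3, 7, 8, 9, 10, 17, 11, 13, 4, 15, 16, 14]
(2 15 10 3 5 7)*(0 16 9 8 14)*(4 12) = [16, 1, 15, 5, 12, 7, 6, 2, 14, 8, 3, 11, 4, 13, 0, 10, 9] = (0 16 9 8 14)(2 15 10 3 5 7)(4 12)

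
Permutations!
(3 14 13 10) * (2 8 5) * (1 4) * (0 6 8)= (0 6 8 5 2)(1 4)(3 14 13 10)= [6, 4, 0, 14, 1, 2, 8, 7, 5, 9, 3, 11, 12, 10, 13]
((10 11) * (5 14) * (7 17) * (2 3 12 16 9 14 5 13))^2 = (17)(2 12 9 13 3 16 14) = [0, 1, 12, 16, 4, 5, 6, 7, 8, 13, 10, 11, 9, 3, 2, 15, 14, 17]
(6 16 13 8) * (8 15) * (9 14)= [0, 1, 2, 3, 4, 5, 16, 7, 6, 14, 10, 11, 12, 15, 9, 8, 13]= (6 16 13 15 8)(9 14)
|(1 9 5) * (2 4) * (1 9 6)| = |(1 6)(2 4)(5 9)| = 2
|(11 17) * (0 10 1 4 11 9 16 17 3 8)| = 21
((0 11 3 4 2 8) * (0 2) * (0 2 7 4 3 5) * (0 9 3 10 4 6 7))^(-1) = [8, 1, 4, 9, 10, 11, 7, 6, 2, 5, 3, 0] = (0 8 2 4 10 3 9 5 11)(6 7)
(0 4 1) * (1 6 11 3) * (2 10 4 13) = (0 13 2 10 4 6 11 3 1) = [13, 0, 10, 1, 6, 5, 11, 7, 8, 9, 4, 3, 12, 2]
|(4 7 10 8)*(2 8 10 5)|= |(10)(2 8 4 7 5)|= 5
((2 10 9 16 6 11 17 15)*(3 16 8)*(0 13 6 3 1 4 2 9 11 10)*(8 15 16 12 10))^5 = (0 4 8 13 2 1 6)(3 16 17 11 10 12)(9 15) = [4, 6, 1, 16, 8, 5, 0, 7, 13, 15, 12, 10, 3, 2, 14, 9, 17, 11]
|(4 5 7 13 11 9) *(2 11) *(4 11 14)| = |(2 14 4 5 7 13)(9 11)| = 6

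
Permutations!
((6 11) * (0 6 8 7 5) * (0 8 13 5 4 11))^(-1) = (0 6)(4 7 8 5 13 11) = [6, 1, 2, 3, 7, 13, 0, 8, 5, 9, 10, 4, 12, 11]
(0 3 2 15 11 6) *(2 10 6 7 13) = [3, 1, 15, 10, 4, 5, 0, 13, 8, 9, 6, 7, 12, 2, 14, 11] = (0 3 10 6)(2 15 11 7 13)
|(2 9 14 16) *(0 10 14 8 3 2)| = |(0 10 14 16)(2 9 8 3)| = 4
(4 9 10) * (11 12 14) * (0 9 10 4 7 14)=[9, 1, 2, 3, 10, 5, 6, 14, 8, 4, 7, 12, 0, 13, 11]=(0 9 4 10 7 14 11 12)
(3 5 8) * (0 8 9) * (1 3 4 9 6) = (0 8 4 9)(1 3 5 6) = [8, 3, 2, 5, 9, 6, 1, 7, 4, 0]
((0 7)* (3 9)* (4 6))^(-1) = (0 7)(3 9)(4 6) = [7, 1, 2, 9, 6, 5, 4, 0, 8, 3]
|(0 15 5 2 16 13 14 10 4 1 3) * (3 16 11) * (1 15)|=|(0 1 16 13 14 10 4 15 5 2 11 3)|=12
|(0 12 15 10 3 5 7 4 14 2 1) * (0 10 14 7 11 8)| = |(0 12 15 14 2 1 10 3 5 11 8)(4 7)| = 22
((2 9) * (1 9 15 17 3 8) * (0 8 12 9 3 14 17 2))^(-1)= (0 9 12 3 1 8)(2 15)(14 17)= [9, 8, 15, 1, 4, 5, 6, 7, 0, 12, 10, 11, 3, 13, 17, 2, 16, 14]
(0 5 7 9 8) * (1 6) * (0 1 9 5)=(1 6 9 8)(5 7)=[0, 6, 2, 3, 4, 7, 9, 5, 1, 8]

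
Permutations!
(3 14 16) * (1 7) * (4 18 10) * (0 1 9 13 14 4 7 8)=[1, 8, 2, 4, 18, 5, 6, 9, 0, 13, 7, 11, 12, 14, 16, 15, 3, 17, 10]=(0 1 8)(3 4 18 10 7 9 13 14 16)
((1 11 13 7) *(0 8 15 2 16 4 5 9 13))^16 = [16, 15, 9, 3, 7, 1, 6, 8, 4, 11, 10, 2, 12, 0, 14, 5, 13] = (0 16 13)(1 15 5)(2 9 11)(4 7 8)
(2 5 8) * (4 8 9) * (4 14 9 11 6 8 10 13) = (2 5 11 6 8)(4 10 13)(9 14) = [0, 1, 5, 3, 10, 11, 8, 7, 2, 14, 13, 6, 12, 4, 9]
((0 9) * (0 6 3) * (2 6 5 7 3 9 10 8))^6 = [5, 1, 0, 9, 4, 2, 10, 6, 3, 8, 7] = (0 5 2)(3 9 8)(6 10 7)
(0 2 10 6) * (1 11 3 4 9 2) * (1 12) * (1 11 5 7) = [12, 5, 10, 4, 9, 7, 0, 1, 8, 2, 6, 3, 11] = (0 12 11 3 4 9 2 10 6)(1 5 7)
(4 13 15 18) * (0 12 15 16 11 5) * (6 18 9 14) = (0 12 15 9 14 6 18 4 13 16 11 5) = [12, 1, 2, 3, 13, 0, 18, 7, 8, 14, 10, 5, 15, 16, 6, 9, 11, 17, 4]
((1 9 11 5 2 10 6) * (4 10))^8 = [0, 1, 2, 3, 4, 5, 6, 7, 8, 9, 10, 11] = (11)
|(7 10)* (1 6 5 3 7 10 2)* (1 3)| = 3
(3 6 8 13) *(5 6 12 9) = [0, 1, 2, 12, 4, 6, 8, 7, 13, 5, 10, 11, 9, 3] = (3 12 9 5 6 8 13)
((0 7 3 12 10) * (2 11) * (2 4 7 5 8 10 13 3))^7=(0 10 8 5)(2 7 4 11)(3 12 13)=[10, 1, 7, 12, 11, 0, 6, 4, 5, 9, 8, 2, 13, 3]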